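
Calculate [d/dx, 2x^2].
4 x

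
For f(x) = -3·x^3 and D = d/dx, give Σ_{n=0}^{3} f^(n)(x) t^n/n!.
- 3 t^{3} - 9 t^{2} x - 9 t x^{2} - 3 x^{3}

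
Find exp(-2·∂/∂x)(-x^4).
- x^{4} + 8 x^{3} - 24 x^{2} + 32 x - 16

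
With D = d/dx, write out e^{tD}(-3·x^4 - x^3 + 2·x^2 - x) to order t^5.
- 3 t^{4} - t^{3} \left(12 x + 1\right) - t^{2} \left(18 x^{2} + 3 x - 2\right) - t \left(12 x^{3} + 3 x^{2} - 4 x + 1\right) - 3 x^{4} - x^{3} + 2 x^{2} - x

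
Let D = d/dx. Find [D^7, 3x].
21D^{6}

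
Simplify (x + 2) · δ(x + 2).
0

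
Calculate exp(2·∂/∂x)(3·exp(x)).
3 e^{x + 2}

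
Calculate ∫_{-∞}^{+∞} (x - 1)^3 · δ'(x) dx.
-3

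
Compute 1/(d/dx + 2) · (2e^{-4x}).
- e^{- 4 x}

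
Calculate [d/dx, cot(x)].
- \frac{1}{\sin^{2}{\left(x \right)}}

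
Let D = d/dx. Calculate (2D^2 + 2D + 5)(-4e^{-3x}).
- 68 e^{- 3 x}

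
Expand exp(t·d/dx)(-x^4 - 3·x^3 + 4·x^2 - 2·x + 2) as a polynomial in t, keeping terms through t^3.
- t^{3} \left(4 x + 3\right) - t^{2} \left(6 x^{2} + 9 x - 4\right) - t \left(4 x^{3} + 9 x^{2} - 8 x + 2\right) - x^{4} - 3 x^{3} + 4 x^{2} - 2 x + 2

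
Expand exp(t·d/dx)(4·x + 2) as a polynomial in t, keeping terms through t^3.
4 t + 4 x + 2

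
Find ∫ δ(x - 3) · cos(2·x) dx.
\cos{\left(6 \right)}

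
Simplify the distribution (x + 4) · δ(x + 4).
0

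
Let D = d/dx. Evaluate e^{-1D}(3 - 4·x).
7 - 4 x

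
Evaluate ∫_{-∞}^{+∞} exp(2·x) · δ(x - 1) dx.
e^{2}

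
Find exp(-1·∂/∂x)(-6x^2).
- 6 x^{2} + 12 x - 6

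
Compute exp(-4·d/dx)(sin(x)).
\sin{\left(x - 4 \right)}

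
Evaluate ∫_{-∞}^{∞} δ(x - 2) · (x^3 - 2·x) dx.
4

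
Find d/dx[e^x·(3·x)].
3 \left(x + 1\right) e^{x}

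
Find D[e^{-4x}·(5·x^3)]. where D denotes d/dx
x^{2} \left(15 - 20 x\right) e^{- 4 x}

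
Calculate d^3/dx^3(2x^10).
1440 x^{7}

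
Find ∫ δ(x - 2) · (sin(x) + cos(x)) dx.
\cos{\left(2 \right)} + \sin{\left(2 \right)}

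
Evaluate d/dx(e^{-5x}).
- 5 e^{- 5 x}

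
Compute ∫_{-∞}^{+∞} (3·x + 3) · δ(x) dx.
3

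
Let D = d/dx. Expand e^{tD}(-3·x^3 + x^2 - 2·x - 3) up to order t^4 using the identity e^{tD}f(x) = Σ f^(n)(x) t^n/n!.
- 3 t^{3} - t^{2} \left(9 x - 1\right) - t \left(9 x^{2} - 2 x + 2\right) - 3 x^{3} + x^{2} - 2 x - 3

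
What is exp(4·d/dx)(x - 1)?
x + 3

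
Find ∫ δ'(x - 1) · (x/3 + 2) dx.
- \frac{1}{3}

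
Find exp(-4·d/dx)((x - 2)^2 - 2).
x^{2} - 12 x + 34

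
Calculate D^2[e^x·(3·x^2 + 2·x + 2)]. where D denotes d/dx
\left(3 x^{2} + 14 x + 12\right) e^{x}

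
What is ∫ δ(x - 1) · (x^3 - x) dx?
0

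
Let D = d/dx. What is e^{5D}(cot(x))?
\cot{\left(x + 5 \right)}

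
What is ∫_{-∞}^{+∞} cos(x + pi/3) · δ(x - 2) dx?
\cos{\left(\frac{\pi}{3} + 2 \right)}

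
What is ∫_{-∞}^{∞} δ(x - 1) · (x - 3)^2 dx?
4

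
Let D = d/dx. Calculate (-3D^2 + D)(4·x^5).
20 x^{3} \left(x - 12\right)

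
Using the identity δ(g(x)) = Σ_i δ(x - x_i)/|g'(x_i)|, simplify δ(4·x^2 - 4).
\frac{\delta(x - 1) + \delta(x + 1)}{8}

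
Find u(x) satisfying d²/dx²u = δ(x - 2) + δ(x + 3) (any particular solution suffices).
\frac{|x - 2|}{2} + \frac{|x + 3|}{2}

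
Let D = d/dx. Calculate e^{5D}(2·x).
2 x + 10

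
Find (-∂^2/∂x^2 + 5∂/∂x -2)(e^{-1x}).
- 8 e^{- x}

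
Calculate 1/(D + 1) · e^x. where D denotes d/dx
\frac{e^{x}}{2}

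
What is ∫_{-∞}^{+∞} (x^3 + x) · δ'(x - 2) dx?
-13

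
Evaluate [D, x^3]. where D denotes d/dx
3 x^{2}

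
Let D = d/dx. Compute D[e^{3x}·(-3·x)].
\left(- 9 x - 3\right) e^{3 x}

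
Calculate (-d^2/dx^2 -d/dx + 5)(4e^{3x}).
- 28 e^{3 x}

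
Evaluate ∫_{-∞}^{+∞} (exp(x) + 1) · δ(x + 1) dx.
e^{-1} + 1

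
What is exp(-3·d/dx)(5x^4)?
5 x^{4} - 60 x^{3} + 270 x^{2} - 540 x + 405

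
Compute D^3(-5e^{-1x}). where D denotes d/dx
5 e^{- x}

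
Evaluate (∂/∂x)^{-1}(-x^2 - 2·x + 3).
- \frac{x^{3}}{3} - x^{2} + 3 x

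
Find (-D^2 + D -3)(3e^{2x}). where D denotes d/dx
- 15 e^{2 x}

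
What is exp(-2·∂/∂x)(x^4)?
x^{4} - 8 x^{3} + 24 x^{2} - 32 x + 16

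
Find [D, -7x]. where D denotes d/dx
-7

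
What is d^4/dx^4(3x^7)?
2520 x^{3}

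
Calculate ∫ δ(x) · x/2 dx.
0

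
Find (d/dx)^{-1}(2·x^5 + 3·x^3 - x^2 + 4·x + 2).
\frac{x^{6}}{3} + \frac{3 x^{4}}{4} - \frac{x^{3}}{3} + 2 x^{2} + 2 x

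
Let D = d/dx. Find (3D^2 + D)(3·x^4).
12 x^{2} \left(x + 9\right)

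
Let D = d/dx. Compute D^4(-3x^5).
- 360 x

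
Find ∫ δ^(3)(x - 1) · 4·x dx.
0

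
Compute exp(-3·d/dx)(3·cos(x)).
3 \cos{\left(x - 3 \right)}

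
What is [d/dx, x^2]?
2 x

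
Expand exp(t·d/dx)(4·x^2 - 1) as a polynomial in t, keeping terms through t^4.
4 t^{2} + 8 t x + 4 x^{2} - 1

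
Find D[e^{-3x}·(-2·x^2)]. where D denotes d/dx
2 x \left(3 x - 2\right) e^{- 3 x}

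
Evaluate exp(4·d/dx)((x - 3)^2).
x^{2} + 2 x + 1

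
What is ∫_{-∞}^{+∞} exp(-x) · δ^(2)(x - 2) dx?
e^{-2}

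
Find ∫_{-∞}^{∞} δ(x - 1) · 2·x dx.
2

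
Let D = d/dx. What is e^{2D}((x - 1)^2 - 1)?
x \left(x + 2\right)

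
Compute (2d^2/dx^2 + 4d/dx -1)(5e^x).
25 e^{x}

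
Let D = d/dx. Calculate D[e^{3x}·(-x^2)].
x \left(- 3 x - 2\right) e^{3 x}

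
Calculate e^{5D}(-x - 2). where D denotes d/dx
- x - 7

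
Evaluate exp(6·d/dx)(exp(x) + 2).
e^{x + 6} + 2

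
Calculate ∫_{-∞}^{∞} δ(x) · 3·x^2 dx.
0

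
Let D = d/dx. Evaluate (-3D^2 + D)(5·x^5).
25 x^{3} \left(x - 12\right)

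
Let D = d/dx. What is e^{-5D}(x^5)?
x^{5} - 25 x^{4} + 250 x^{3} - 1250 x^{2} + 3125 x - 3125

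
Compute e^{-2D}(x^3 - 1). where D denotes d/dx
x^{3} - 6 x^{2} + 12 x - 9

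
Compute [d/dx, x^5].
5 x^{4}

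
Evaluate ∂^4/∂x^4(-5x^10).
- 25200 x^{6}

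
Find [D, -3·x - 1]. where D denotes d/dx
-3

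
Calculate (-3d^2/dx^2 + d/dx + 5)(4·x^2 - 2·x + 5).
20 x^{2} - 2 x - 1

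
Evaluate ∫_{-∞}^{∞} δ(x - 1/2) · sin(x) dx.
\sin{\left(\frac{1}{2} \right)}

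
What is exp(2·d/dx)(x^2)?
x^{2} + 4 x + 4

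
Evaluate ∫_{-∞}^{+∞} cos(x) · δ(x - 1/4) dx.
\cos{\left(\frac{1}{4} \right)}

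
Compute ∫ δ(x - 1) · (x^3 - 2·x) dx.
-1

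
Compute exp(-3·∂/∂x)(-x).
3 - x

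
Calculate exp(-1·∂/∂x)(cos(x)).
\cos{\left(x - 1 \right)}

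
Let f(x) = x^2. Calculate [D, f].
2 x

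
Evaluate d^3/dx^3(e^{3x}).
27 e^{3 x}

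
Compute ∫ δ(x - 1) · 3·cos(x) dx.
3 \cos{\left(1 \right)}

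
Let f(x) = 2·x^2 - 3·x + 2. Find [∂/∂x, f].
4 x - 3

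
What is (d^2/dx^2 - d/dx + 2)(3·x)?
6 x - 3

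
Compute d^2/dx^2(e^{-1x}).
e^{- x}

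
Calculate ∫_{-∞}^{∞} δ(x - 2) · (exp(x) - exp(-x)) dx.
2 \sinh{\left(2 \right)}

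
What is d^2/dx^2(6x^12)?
792 x^{10}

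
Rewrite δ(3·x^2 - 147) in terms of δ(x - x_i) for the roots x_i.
\frac{\delta(x - 7) + \delta(x + 7)}{42}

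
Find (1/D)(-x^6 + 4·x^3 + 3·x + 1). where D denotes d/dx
- \frac{x^{7}}{7} + x^{4} + \frac{3 x^{2}}{2} + x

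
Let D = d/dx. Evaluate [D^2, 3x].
6D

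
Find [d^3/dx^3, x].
3\frac{d^{2}}{dx^{2}}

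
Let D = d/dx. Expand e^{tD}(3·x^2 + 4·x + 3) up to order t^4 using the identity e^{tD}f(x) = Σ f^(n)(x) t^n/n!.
3 t^{2} + 2 t \left(3 x + 2\right) + 3 x^{2} + 4 x + 3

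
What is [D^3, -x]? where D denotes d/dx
-3D^{2}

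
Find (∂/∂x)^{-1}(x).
\frac{x^{2}}{2}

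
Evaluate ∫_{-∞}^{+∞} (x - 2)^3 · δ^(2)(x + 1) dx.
-18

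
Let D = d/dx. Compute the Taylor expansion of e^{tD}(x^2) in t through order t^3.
t^{2} + 2 t x + x^{2}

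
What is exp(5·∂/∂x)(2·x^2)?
2 x^{2} + 20 x + 50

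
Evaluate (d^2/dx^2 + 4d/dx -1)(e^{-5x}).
4 e^{- 5 x}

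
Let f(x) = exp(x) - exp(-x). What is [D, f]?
2 \cosh{\left(x \right)}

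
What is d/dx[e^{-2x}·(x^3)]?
x^{2} \left(3 - 2 x\right) e^{- 2 x}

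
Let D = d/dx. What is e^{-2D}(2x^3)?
2 x^{3} - 12 x^{2} + 24 x - 16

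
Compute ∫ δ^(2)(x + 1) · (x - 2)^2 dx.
2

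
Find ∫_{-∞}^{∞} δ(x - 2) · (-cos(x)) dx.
- \cos{\left(2 \right)}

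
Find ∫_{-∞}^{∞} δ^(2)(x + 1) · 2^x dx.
\frac{\log{\left(2 \right)}^{2}}{2}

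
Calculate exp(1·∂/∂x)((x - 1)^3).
x^{3}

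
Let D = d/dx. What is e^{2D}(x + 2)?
x + 4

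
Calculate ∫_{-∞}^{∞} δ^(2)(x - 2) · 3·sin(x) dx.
- 3 \sin{\left(2 \right)}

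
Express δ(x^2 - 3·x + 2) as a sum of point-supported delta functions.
\frac{\delta(x - 2) + \delta(x - 1)}{1}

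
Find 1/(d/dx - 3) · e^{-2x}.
- \frac{e^{- 2 x}}{5}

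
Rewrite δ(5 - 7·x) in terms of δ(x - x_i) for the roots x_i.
\frac{\delta(x - 5/7)}{7}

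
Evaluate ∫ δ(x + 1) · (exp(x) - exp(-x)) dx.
- 2 \sinh{\left(1 \right)}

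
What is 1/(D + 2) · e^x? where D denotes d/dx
\frac{e^{x}}{3}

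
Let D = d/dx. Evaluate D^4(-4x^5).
- 480 x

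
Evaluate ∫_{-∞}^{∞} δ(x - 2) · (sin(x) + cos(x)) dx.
\cos{\left(2 \right)} + \sin{\left(2 \right)}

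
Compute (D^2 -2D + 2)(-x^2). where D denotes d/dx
- 2 x^{2} + 4 x - 2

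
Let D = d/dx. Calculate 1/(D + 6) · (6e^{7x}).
\frac{6 e^{7 x}}{13}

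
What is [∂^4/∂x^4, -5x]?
-20\frac{d^{3}}{dx^{3}}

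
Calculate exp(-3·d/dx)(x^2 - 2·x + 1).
x^{2} - 8 x + 16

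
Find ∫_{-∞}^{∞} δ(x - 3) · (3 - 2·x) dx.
-3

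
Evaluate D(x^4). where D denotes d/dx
4 x^{3}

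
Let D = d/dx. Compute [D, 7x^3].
21 x^{2}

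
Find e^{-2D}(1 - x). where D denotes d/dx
3 - x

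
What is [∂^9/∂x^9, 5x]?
45\frac{d^{8}}{dx^{8}}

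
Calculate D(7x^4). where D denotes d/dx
28 x^{3}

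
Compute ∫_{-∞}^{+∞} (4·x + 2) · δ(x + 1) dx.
-2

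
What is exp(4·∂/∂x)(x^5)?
x^{5} + 20 x^{4} + 160 x^{3} + 640 x^{2} + 1280 x + 1024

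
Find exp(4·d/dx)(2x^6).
2 x^{6} + 48 x^{5} + 480 x^{4} + 2560 x^{3} + 7680 x^{2} + 12288 x + 8192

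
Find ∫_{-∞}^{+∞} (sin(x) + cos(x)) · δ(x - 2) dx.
\cos{\left(2 \right)} + \sin{\left(2 \right)}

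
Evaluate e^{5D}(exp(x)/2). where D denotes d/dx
\frac{e^{x + 5}}{2}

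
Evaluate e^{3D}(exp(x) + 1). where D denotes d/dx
e^{x + 3} + 1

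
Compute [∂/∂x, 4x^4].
16 x^{3}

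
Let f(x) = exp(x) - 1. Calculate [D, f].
e^{x}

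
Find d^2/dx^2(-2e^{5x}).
- 50 e^{5 x}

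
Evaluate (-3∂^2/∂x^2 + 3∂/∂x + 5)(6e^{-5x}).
- 510 e^{- 5 x}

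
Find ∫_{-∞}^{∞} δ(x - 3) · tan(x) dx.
\tan{\left(3 \right)}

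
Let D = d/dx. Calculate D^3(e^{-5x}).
- 125 e^{- 5 x}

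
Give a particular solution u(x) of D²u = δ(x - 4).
\frac{|x - 4|}{2}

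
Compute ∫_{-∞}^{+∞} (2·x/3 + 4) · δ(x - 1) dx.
\frac{14}{3}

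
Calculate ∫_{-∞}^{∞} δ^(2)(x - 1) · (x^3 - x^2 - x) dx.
4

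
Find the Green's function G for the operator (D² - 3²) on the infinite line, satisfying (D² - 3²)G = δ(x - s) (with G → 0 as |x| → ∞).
-\frac{e^{-3|x-s|}}{6}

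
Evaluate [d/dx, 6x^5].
30 x^{4}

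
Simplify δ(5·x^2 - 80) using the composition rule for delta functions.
\frac{\delta(x - 4) + \delta(x + 4)}{40}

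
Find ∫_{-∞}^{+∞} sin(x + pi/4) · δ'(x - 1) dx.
- \cos{\left(\frac{\pi}{4} + 1 \right)}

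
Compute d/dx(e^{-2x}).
- 2 e^{- 2 x}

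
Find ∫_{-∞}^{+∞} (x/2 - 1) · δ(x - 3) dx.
\frac{1}{2}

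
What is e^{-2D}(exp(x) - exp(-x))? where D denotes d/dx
- e^{2 - x} + e^{x - 2}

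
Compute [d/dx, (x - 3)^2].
2 x - 6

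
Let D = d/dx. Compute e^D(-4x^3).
- 4 x^{3} - 12 x^{2} - 12 x - 4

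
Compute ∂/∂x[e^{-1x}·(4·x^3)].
4 x^{2} \left(3 - x\right) e^{- x}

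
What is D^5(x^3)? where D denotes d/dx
0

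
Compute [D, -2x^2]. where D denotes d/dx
- 4 x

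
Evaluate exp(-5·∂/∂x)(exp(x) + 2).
e^{x - 5} + 2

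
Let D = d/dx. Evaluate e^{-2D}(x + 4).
x + 2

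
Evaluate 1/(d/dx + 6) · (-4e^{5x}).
- \frac{4 e^{5 x}}{11}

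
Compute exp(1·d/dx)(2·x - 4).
2 x - 2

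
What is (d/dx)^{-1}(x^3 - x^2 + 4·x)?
\frac{x^{4}}{4} - \frac{x^{3}}{3} + 2 x^{2}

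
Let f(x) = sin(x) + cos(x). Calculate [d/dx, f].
- \sin{\left(x \right)} + \cos{\left(x \right)}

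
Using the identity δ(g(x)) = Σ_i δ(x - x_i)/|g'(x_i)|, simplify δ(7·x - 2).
\frac{\delta(x - 2/7)}{7}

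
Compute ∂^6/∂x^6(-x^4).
0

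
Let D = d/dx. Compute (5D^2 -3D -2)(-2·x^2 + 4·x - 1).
4 x^{2} + 4 x - 30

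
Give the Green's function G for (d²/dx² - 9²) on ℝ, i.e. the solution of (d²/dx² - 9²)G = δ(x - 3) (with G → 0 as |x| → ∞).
-\frac{e^{-9|x - 3|}}{18}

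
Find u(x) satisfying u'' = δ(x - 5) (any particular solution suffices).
\frac{|x - 5|}{2}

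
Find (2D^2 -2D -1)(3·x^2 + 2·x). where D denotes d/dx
- 3 x^{2} - 14 x + 8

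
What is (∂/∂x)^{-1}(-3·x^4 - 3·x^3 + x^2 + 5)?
- \frac{3 x^{5}}{5} - \frac{3 x^{4}}{4} + \frac{x^{3}}{3} + 5 x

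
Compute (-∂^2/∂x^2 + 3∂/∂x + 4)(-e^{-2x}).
6 e^{- 2 x}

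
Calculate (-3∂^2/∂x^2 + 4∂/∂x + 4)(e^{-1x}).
- 3 e^{- x}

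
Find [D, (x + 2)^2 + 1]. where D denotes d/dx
2 x + 4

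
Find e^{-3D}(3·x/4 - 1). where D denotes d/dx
\frac{3 x}{4} - \frac{13}{4}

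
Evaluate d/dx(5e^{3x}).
15 e^{3 x}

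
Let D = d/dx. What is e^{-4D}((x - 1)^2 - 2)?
x^{2} - 10 x + 23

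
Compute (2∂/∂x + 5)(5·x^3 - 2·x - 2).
25 x^{3} + 30 x^{2} - 10 x - 14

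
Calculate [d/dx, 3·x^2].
6 x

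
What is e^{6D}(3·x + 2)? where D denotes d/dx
3 x + 20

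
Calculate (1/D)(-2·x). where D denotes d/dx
- x^{2}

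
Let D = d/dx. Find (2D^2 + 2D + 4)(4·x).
16 x + 8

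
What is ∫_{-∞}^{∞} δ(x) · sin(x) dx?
0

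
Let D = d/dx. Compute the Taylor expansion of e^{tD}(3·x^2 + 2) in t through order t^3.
3 t^{2} + 6 t x + 3 x^{2} + 2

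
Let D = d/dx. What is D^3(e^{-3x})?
- 27 e^{- 3 x}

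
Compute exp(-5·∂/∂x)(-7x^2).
- 7 x^{2} + 70 x - 175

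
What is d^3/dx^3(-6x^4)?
- 144 x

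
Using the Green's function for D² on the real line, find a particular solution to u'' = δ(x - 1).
\frac{|x - 1|}{2}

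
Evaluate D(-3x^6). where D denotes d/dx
- 18 x^{5}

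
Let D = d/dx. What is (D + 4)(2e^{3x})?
14 e^{3 x}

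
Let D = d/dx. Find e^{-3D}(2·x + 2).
2 x - 4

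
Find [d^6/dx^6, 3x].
18\frac{d^{5}}{dx^{5}}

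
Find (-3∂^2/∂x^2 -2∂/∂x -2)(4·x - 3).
- 8 x - 2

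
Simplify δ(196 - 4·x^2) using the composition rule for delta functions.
\frac{\delta(x - 7) + \delta(x + 7)}{56}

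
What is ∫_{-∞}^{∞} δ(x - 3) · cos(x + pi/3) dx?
\cos{\left(\frac{\pi}{3} + 3 \right)}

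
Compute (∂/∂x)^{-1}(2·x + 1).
x^{2} + x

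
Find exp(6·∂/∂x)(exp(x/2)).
e^{\frac{x}{2} + 3}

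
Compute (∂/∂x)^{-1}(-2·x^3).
- \frac{x^{4}}{2}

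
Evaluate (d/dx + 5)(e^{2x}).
7 e^{2 x}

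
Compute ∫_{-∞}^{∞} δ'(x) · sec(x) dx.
0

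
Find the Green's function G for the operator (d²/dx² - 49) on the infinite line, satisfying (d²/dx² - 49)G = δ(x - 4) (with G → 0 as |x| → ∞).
-\frac{e^{-7|x - 4|}}{14}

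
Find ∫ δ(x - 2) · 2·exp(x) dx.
2 e^{2}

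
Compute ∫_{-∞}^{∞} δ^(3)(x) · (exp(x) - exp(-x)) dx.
-2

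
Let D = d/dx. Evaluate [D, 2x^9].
18 x^{8}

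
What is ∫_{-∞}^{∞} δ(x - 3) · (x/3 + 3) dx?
4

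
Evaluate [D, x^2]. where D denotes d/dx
2 x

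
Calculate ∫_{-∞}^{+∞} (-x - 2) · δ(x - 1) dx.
-3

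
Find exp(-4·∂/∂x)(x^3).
x^{3} - 12 x^{2} + 48 x - 64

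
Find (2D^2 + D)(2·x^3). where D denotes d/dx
6 x \left(x + 4\right)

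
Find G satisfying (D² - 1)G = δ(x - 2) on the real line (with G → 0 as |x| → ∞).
-\frac{e^{-|x - 2|}}{2}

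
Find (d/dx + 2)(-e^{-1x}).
- e^{- x}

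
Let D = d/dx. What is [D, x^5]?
5 x^{4}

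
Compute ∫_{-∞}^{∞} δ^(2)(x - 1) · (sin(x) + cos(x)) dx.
- \sin{\left(1 \right)} - \cos{\left(1 \right)}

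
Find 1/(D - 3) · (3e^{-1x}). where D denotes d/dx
- \frac{3 e^{- x}}{4}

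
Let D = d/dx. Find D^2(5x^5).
100 x^{3}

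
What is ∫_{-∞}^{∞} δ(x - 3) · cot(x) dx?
\cot{\left(3 \right)}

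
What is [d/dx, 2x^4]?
8 x^{3}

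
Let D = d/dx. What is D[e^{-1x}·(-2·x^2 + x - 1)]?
\left(2 x^{2} - 5 x + 2\right) e^{- x}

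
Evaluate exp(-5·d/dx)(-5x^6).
- 5 x^{6} + 150 x^{5} - 1875 x^{4} + 12500 x^{3} - 46875 x^{2} + 93750 x - 78125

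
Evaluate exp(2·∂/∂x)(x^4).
x^{4} + 8 x^{3} + 24 x^{2} + 32 x + 16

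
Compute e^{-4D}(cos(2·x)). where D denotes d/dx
\cos{\left(2 x - 8 \right)}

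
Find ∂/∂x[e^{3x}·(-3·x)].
\left(- 9 x - 3\right) e^{3 x}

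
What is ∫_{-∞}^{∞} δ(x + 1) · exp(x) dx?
e^{-1}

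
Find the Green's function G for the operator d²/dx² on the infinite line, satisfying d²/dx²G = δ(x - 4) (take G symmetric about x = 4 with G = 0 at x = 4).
\frac{|x - 4|}{2}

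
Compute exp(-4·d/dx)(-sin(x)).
- \sin{\left(x - 4 \right)}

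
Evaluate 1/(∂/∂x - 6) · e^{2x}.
- \frac{e^{2 x}}{4}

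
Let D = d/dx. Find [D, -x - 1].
-1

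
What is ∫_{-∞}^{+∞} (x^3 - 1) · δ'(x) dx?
0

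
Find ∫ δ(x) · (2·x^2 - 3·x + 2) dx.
2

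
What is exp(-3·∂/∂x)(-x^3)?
- x^{3} + 9 x^{2} - 27 x + 27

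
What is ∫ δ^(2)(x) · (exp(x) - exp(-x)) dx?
0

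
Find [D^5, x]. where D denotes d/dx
5D^{4}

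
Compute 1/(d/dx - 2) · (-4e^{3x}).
- 4 e^{3 x}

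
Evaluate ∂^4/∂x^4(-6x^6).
- 2160 x^{2}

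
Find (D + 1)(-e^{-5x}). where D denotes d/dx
4 e^{- 5 x}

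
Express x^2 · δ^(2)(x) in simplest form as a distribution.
2\delta(x)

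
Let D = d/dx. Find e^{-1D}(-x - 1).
- x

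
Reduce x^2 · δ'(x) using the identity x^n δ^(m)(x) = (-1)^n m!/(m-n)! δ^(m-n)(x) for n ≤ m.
0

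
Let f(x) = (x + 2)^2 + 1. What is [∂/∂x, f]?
2 x + 4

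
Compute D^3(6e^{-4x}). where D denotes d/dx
- 384 e^{- 4 x}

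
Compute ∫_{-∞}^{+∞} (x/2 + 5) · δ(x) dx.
5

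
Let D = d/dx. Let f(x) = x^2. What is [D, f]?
2 x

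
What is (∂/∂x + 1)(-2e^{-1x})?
0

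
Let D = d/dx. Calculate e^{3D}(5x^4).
5 x^{4} + 60 x^{3} + 270 x^{2} + 540 x + 405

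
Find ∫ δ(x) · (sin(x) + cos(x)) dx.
1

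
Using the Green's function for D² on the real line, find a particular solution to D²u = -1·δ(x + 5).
-\frac{|x + 5|}{2}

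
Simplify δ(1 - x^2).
\frac{\delta(x - 1) + \delta(x + 1)}{2}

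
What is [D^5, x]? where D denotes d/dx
5D^{4}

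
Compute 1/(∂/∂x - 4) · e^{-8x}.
- \frac{e^{- 8 x}}{12}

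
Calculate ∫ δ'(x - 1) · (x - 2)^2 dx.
2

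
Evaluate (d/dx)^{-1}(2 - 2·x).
- x^{2} + 2 x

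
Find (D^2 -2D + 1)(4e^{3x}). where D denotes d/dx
16 e^{3 x}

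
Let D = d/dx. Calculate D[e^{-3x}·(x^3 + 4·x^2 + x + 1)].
\left(- 3 x^{3} - 9 x^{2} + 5 x - 2\right) e^{- 3 x}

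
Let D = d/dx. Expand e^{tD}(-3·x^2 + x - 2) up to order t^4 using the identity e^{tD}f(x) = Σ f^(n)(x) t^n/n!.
- 3 t^{2} - t \left(6 x - 1\right) - 3 x^{2} + x - 2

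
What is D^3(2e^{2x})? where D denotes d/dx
16 e^{2 x}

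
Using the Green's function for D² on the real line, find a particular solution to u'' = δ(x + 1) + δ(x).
\frac{|x + 1|}{2} + \frac{|x|}{2}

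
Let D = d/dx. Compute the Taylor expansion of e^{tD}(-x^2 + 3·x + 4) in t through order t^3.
- t^{2} - t \left(2 x - 3\right) - x^{2} + 3 x + 4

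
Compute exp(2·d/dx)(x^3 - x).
x^{3} + 6 x^{2} + 11 x + 6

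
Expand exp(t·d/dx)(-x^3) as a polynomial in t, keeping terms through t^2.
x \left(- 3 t^{2} - 3 t x - x^{2}\right)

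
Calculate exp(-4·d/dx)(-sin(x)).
- \sin{\left(x - 4 \right)}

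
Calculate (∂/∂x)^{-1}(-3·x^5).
- \frac{x^{6}}{2}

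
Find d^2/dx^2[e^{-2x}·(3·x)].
12 \left(x - 1\right) e^{- 2 x}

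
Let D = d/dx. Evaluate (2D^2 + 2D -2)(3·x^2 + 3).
- 6 x^{2} + 12 x + 6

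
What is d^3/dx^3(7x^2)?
0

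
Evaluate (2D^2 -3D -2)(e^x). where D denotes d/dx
- 3 e^{x}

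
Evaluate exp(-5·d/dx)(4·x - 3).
4 x - 23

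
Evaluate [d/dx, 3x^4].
12 x^{3}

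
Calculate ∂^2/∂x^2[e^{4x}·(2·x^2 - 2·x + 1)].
\left(32 x^{2} + 4\right) e^{4 x}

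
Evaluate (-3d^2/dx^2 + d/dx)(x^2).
2 x - 6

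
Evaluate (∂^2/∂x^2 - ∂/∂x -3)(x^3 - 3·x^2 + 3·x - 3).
3 x \left(- x^{2} + 2 x + 1\right)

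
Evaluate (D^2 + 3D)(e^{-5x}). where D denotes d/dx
10 e^{- 5 x}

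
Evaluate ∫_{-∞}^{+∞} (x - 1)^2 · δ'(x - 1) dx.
0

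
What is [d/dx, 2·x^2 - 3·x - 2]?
4 x - 3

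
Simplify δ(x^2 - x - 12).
\frac{\delta(x - 4) + \delta(x + 3)}{7}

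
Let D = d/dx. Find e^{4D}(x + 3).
x + 7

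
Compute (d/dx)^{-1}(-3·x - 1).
- \frac{3 x^{2}}{2} - x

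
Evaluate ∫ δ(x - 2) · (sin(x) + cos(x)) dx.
\cos{\left(2 \right)} + \sin{\left(2 \right)}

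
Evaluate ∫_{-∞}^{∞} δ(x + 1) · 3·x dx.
-3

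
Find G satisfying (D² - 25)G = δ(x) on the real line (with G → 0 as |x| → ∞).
-\frac{e^{-5|x|}}{10}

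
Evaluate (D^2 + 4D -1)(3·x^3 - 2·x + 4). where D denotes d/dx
- 3 x^{3} + 36 x^{2} + 20 x - 12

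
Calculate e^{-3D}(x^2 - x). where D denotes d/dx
x^{2} - 7 x + 12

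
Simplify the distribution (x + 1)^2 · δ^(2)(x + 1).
2\delta(x + 1)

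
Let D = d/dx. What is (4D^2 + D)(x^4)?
4 x^{2} \left(x + 12\right)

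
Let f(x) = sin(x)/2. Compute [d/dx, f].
\frac{\cos{\left(x \right)}}{2}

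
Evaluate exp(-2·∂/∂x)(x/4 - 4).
\frac{x}{4} - \frac{9}{2}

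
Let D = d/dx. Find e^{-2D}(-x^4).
- x^{4} + 8 x^{3} - 24 x^{2} + 32 x - 16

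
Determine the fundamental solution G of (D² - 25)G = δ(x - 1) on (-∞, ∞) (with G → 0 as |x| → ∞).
-\frac{e^{-5|x - 1|}}{10}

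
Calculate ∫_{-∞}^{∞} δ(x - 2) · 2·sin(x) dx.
2 \sin{\left(2 \right)}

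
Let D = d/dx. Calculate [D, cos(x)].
- \sin{\left(x \right)}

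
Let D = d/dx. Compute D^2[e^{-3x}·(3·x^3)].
9 x \left(3 x^{2} - 6 x + 2\right) e^{- 3 x}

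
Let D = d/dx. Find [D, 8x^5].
40 x^{4}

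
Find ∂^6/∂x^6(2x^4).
0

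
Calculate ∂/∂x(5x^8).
40 x^{7}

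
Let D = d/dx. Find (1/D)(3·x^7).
\frac{3 x^{8}}{8}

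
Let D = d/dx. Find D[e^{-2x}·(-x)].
\left(2 x - 1\right) e^{- 2 x}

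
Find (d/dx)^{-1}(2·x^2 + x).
\frac{2 x^{3}}{3} + \frac{x^{2}}{2}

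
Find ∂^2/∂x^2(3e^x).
3 e^{x}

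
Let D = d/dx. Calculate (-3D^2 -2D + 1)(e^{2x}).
- 15 e^{2 x}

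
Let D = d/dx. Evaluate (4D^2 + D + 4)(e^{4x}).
72 e^{4 x}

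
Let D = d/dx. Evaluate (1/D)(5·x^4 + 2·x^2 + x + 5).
x^{5} + \frac{2 x^{3}}{3} + \frac{x^{2}}{2} + 5 x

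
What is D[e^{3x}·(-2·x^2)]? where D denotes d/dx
2 x \left(- 3 x - 2\right) e^{3 x}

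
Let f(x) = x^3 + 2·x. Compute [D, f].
3 x^{2} + 2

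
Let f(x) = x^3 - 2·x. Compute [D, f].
3 x^{2} - 2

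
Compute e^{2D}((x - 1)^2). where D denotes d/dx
x^{2} + 2 x + 1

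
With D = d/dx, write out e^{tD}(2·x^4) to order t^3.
2 x \left(4 t^{3} + 6 t^{2} x + 4 t x^{2} + x^{3}\right)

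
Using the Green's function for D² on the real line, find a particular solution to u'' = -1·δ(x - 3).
-\frac{|x - 3|}{2}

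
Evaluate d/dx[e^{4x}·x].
\left(4 x + 1\right) e^{4 x}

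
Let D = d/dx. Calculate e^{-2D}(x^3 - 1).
x^{3} - 6 x^{2} + 12 x - 9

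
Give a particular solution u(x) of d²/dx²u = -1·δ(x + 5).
-\frac{|x + 5|}{2}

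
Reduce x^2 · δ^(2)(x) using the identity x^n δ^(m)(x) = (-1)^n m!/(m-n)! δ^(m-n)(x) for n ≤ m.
2\delta(x)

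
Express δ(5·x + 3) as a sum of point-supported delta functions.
\frac{\delta(x + 3/5)}{5}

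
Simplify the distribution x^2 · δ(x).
0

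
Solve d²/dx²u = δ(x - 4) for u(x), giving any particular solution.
\frac{|x - 4|}{2}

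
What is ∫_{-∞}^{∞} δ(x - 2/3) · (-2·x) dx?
- \frac{4}{3}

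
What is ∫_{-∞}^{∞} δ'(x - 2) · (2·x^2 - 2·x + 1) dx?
-6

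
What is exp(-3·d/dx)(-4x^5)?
- 4 x^{5} + 60 x^{4} - 360 x^{3} + 1080 x^{2} - 1620 x + 972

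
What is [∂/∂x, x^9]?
9 x^{8}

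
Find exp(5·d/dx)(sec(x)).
\sec{\left(x + 5 \right)}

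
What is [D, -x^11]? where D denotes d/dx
- 11 x^{10}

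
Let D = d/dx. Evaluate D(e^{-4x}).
- 4 e^{- 4 x}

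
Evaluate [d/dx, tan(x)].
\frac{1}{\cos^{2}{\left(x \right)}}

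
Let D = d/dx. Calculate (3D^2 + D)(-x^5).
5 x^{3} \left(- x - 12\right)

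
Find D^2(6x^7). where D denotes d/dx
252 x^{5}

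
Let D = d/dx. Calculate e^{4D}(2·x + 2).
2 x + 10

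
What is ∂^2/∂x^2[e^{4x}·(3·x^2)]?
\left(48 x^{2} + 48 x + 6\right) e^{4 x}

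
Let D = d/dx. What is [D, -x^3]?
- 3 x^{2}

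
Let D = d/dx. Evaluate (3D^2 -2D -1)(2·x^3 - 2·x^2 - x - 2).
- 2 x^{3} - 10 x^{2} + 45 x - 8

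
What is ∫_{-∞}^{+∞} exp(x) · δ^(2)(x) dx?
1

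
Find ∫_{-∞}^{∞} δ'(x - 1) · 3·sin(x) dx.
- 3 \cos{\left(1 \right)}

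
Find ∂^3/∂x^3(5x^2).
0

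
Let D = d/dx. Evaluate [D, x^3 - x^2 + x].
3 x^{2} - 2 x + 1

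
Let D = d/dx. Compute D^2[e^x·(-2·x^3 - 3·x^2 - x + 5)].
\left(- 2 x^{3} - 15 x^{2} - 25 x - 3\right) e^{x}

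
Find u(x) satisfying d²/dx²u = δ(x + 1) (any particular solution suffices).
\frac{|x + 1|}{2}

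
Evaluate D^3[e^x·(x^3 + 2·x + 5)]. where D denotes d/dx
\left(x^{3} + 9 x^{2} + 20 x + 17\right) e^{x}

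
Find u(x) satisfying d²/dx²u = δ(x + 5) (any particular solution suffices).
\frac{|x + 5|}{2}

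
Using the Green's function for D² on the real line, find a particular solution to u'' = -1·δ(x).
-\frac{|x|}{2}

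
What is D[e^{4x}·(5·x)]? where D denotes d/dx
\left(20 x + 5\right) e^{4 x}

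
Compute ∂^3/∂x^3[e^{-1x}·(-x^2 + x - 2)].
\left(x^{2} - 7 x + 11\right) e^{- x}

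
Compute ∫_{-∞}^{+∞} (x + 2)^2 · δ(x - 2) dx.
16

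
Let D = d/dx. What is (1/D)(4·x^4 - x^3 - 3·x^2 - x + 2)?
\frac{4 x^{5}}{5} - \frac{x^{4}}{4} - x^{3} - \frac{x^{2}}{2} + 2 x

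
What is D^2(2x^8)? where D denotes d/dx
112 x^{6}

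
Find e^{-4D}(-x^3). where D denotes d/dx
- x^{3} + 12 x^{2} - 48 x + 64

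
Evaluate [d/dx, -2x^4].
- 8 x^{3}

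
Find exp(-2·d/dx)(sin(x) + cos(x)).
\sqrt{2} \cos{\left(- x + \frac{\pi}{4} + 2 \right)}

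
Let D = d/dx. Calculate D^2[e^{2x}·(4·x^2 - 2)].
16 x \left(x + 2\right) e^{2 x}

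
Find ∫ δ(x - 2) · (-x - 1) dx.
-3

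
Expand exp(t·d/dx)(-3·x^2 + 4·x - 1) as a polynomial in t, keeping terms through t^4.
- 3 t^{2} - 2 t \left(3 x - 2\right) - 3 x^{2} + 4 x - 1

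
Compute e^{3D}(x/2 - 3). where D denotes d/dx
\frac{x}{2} - \frac{3}{2}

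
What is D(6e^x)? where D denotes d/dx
6 e^{x}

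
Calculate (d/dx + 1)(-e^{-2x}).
e^{- 2 x}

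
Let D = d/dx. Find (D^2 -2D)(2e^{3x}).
6 e^{3 x}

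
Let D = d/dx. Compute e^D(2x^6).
2 x^{6} + 12 x^{5} + 30 x^{4} + 40 x^{3} + 30 x^{2} + 12 x + 2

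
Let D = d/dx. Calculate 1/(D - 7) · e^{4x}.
- \frac{e^{4 x}}{3}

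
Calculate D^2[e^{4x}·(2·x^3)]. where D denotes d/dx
4 x \left(8 x^{2} + 12 x + 3\right) e^{4 x}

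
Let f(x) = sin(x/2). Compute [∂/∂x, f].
\frac{\cos{\left(\frac{x}{2} \right)}}{2}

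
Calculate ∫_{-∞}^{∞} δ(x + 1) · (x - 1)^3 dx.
-8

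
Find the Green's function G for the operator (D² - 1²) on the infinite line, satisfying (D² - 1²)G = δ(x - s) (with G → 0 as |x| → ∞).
-\frac{e^{-|x-s|}}{2}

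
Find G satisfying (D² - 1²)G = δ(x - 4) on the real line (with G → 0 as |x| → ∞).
-\frac{e^{-|x - 4|}}{2}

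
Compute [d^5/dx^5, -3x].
-15\frac{d^{4}}{dx^{4}}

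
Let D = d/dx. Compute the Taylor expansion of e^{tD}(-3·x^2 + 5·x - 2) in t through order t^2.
- 3 t^{2} - t \left(6 x - 5\right) - 3 x^{2} + 5 x - 2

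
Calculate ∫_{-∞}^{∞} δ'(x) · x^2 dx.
0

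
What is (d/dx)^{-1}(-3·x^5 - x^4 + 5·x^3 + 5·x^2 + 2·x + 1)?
- \frac{x^{6}}{2} - \frac{x^{5}}{5} + \frac{5 x^{4}}{4} + \frac{5 x^{3}}{3} + x^{2} + x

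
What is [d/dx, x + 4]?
1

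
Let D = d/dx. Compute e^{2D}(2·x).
2 x + 4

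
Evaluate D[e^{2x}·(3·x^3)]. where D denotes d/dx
x^{2} \left(6 x + 9\right) e^{2 x}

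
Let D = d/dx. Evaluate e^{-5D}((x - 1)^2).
x^{2} - 12 x + 36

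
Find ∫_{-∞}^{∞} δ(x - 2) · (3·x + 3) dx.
9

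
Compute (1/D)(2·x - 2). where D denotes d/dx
x^{2} - 2 x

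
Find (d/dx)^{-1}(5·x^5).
\frac{5 x^{6}}{6}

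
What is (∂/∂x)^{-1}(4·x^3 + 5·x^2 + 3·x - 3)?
x^{4} + \frac{5 x^{3}}{3} + \frac{3 x^{2}}{2} - 3 x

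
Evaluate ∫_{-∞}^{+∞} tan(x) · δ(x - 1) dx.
\tan{\left(1 \right)}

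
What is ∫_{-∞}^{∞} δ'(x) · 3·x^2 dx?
0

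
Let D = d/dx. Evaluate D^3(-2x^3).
-12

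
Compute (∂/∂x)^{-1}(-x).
- \frac{x^{2}}{2}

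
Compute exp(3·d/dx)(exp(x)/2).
\frac{e^{x + 3}}{2}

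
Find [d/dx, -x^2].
- 2 x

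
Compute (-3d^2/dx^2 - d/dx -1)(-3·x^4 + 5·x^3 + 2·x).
3 x^{4} + 7 x^{3} + 93 x^{2} - 92 x - 2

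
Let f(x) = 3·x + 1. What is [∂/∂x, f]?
3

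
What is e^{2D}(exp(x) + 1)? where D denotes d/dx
e^{x + 2} + 1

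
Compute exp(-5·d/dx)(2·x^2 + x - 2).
2 x^{2} - 19 x + 43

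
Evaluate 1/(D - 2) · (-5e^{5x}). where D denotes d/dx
- \frac{5 e^{5 x}}{3}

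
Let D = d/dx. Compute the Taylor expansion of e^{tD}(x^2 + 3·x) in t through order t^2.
t^{2} + t \left(2 x + 3\right) + x^{2} + 3 x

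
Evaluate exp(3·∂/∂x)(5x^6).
5 x^{6} + 90 x^{5} + 675 x^{4} + 2700 x^{3} + 6075 x^{2} + 7290 x + 3645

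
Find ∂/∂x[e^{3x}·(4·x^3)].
12 x^{2} \left(x + 1\right) e^{3 x}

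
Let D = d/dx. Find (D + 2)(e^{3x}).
5 e^{3 x}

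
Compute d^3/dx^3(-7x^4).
- 168 x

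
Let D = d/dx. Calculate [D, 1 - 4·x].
-4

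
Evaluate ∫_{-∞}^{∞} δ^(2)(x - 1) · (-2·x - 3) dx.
0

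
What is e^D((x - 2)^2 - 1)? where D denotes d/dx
x \left(x - 2\right)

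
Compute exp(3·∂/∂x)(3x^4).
3 x^{4} + 36 x^{3} + 162 x^{2} + 324 x + 243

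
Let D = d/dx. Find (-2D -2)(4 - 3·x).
6 x - 2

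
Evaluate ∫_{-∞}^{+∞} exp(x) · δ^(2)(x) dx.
1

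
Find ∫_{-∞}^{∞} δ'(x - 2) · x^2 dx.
-4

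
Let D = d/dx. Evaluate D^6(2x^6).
1440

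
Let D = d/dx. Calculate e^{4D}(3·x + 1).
3 x + 13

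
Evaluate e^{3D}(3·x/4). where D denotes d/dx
\frac{3 x}{4} + \frac{9}{4}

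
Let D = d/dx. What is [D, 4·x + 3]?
4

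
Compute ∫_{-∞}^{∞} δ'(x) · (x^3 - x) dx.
1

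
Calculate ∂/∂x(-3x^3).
- 9 x^{2}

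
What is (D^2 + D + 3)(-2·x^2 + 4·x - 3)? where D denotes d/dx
- 6 x^{2} + 8 x - 9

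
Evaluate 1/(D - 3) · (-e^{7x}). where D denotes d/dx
- \frac{e^{7 x}}{4}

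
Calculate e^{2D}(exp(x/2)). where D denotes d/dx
e^{\frac{x}{2} + 1}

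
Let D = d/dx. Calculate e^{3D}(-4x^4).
- 4 x^{4} - 48 x^{3} - 216 x^{2} - 432 x - 324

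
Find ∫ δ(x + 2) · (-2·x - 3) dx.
1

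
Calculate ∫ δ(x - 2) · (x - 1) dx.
1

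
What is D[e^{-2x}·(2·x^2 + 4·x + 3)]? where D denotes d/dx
2 \left(- 2 x^{2} - 2 x - 1\right) e^{- 2 x}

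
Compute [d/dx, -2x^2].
- 4 x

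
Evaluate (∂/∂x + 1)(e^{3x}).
4 e^{3 x}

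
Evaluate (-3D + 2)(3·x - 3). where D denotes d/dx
6 x - 15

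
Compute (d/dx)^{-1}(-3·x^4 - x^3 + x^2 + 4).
- \frac{3 x^{5}}{5} - \frac{x^{4}}{4} + \frac{x^{3}}{3} + 4 x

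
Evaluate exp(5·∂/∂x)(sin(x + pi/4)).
\sin{\left(x + \frac{\pi}{4} + 5 \right)}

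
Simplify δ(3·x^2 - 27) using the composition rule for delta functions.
\frac{\delta(x - 3) + \delta(x + 3)}{18}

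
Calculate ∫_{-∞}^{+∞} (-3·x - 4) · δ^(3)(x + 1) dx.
0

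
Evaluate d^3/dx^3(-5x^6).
- 600 x^{3}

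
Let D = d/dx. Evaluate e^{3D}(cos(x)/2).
\frac{\cos{\left(x + 3 \right)}}{2}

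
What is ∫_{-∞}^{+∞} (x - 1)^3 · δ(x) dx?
-1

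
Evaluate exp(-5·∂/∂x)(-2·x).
10 - 2 x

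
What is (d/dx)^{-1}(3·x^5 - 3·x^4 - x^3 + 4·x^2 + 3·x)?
\frac{x^{6}}{2} - \frac{3 x^{5}}{5} - \frac{x^{4}}{4} + \frac{4 x^{3}}{3} + \frac{3 x^{2}}{2}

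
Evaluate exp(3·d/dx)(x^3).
x^{3} + 9 x^{2} + 27 x + 27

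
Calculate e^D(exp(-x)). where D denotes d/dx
e^{- x - 1}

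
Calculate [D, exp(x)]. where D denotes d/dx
e^{x}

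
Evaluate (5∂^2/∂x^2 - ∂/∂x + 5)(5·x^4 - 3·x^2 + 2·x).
25 x^{4} - 20 x^{3} + 285 x^{2} + 16 x - 32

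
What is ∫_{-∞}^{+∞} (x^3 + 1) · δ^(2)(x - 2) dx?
12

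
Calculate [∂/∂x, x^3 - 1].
3 x^{2}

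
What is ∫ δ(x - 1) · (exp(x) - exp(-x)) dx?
2 \sinh{\left(1 \right)}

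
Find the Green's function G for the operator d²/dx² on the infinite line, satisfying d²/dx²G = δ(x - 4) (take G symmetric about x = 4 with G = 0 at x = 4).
\frac{|x - 4|}{2}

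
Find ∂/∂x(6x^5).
30 x^{4}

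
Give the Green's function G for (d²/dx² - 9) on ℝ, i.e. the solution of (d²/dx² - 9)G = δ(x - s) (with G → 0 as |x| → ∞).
-\frac{e^{-3|x-s|}}{6}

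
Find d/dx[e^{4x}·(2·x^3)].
x^{2} \left(8 x + 6\right) e^{4 x}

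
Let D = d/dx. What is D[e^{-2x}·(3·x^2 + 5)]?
2 \left(- 3 x^{2} + 3 x - 5\right) e^{- 2 x}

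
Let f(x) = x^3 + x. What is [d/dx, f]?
3 x^{2} + 1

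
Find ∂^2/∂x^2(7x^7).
294 x^{5}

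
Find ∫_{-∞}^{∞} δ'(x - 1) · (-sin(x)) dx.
\cos{\left(1 \right)}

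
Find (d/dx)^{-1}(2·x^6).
\frac{2 x^{7}}{7}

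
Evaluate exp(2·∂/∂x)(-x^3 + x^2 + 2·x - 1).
- x^{3} - 5 x^{2} - 6 x - 1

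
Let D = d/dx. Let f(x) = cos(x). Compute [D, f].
- \sin{\left(x \right)}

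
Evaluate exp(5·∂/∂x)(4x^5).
4 x^{5} + 100 x^{4} + 1000 x^{3} + 5000 x^{2} + 12500 x + 12500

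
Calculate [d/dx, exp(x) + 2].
e^{x}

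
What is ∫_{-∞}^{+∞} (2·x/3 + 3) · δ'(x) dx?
- \frac{2}{3}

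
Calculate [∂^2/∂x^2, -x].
-2\frac{d}{dx}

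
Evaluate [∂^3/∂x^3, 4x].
12\frac{d^{2}}{dx^{2}}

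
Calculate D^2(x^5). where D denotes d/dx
20 x^{3}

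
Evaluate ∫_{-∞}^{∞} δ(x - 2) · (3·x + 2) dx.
8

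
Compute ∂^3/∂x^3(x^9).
504 x^{6}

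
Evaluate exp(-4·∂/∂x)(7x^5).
7 x^{5} - 140 x^{4} + 1120 x^{3} - 4480 x^{2} + 8960 x - 7168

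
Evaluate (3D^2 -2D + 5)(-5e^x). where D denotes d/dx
- 30 e^{x}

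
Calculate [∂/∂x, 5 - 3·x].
-3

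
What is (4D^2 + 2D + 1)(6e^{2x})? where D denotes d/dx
126 e^{2 x}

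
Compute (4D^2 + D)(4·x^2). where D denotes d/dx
8 x + 32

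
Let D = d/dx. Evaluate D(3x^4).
12 x^{3}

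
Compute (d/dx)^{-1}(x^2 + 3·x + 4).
\frac{x^{3}}{3} + \frac{3 x^{2}}{2} + 4 x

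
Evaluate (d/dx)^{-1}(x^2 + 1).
\frac{x^{3}}{3} + x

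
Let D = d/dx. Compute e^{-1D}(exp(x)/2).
\frac{e^{x - 1}}{2}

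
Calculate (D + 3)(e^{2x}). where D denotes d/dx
5 e^{2 x}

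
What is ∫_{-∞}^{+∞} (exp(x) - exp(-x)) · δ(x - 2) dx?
2 \sinh{\left(2 \right)}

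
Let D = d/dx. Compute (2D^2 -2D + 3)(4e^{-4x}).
172 e^{- 4 x}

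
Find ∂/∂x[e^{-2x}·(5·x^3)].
x^{2} \left(15 - 10 x\right) e^{- 2 x}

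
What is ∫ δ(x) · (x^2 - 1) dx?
-1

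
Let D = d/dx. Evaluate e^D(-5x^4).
- 5 x^{4} - 20 x^{3} - 30 x^{2} - 20 x - 5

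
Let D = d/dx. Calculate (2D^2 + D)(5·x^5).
25 x^{3} \left(x + 8\right)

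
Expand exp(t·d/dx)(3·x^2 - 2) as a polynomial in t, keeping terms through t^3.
3 t^{2} + 6 t x + 3 x^{2} - 2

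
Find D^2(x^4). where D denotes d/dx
12 x^{2}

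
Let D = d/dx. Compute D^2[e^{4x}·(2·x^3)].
4 x \left(8 x^{2} + 12 x + 3\right) e^{4 x}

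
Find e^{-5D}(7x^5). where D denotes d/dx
7 x^{5} - 175 x^{4} + 1750 x^{3} - 8750 x^{2} + 21875 x - 21875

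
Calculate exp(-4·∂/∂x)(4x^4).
4 x^{4} - 64 x^{3} + 384 x^{2} - 1024 x + 1024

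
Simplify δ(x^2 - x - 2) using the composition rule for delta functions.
\frac{\delta(x - 2) + \delta(x + 1)}{3}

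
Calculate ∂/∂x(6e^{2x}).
12 e^{2 x}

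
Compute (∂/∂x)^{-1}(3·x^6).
\frac{3 x^{7}}{7}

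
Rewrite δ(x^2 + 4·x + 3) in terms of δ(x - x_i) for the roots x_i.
\frac{\delta(x + 3) + \delta(x + 1)}{2}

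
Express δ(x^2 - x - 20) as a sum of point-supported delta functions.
\frac{\delta(x - 5) + \delta(x + 4)}{9}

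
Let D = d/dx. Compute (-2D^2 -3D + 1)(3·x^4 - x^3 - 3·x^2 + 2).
3 x^{4} - 37 x^{3} - 66 x^{2} + 30 x + 14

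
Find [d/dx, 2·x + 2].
2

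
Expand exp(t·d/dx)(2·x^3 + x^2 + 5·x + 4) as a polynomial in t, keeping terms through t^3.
2 t^{3} + t^{2} \left(6 x + 1\right) + t \left(6 x^{2} + 2 x + 5\right) + 2 x^{3} + x^{2} + 5 x + 4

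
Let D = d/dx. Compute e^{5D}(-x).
- x - 5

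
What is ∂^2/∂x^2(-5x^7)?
- 210 x^{5}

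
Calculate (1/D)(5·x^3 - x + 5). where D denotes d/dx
\frac{5 x^{4}}{4} - \frac{x^{2}}{2} + 5 x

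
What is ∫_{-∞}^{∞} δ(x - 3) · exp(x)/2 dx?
\frac{e^{3}}{2}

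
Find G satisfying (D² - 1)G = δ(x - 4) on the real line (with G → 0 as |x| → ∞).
-\frac{e^{-|x - 4|}}{2}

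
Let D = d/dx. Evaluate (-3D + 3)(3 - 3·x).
18 - 9 x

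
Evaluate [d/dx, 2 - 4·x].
-4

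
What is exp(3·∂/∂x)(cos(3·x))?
\cos{\left(3 x + 9 \right)}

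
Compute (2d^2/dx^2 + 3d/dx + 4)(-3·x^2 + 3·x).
- 12 x^{2} - 6 x - 3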